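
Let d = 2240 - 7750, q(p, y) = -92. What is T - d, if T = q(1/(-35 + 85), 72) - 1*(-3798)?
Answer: 9216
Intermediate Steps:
T = 3706 (T = -92 - 1*(-3798) = -92 + 3798 = 3706)
d = -5510
T - d = 3706 - 1*(-5510) = 3706 + 5510 = 9216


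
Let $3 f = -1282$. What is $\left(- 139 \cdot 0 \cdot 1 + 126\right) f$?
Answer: $-53844$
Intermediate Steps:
$f = - \frac{1282}{3}$ ($f = \frac{1}{3} \left(-1282\right) = - \frac{1282}{3} \approx -427.33$)
$\left(- 139 \cdot 0 \cdot 1 + 126\right) f = \left(- 139 \cdot 0 \cdot 1 + 126\right) \left(- \frac{1282}{3}\right) = \left(\left(-139\right) 0 + 126\right) \left(- \frac{1282}{3}\right) = \left(0 + 126\right) \left(- \frac{1282}{3}\right) = 126 \left(- \frac{1282}{3}\right) = -53844$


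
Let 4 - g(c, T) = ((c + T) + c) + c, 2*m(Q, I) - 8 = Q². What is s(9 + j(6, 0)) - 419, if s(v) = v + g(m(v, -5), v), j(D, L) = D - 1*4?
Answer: -1217/2 ≈ -608.50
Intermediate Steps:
j(D, L) = -4 + D (j(D, L) = D - 4 = -4 + D)
m(Q, I) = 4 + Q²/2
g(c, T) = 4 - T - 3*c (g(c, T) = 4 - (((c + T) + c) + c) = 4 - (((T + c) + c) + c) = 4 - ((T + 2*c) + c) = 4 - (T + 3*c) = 4 + (-T - 3*c) = 4 - T - 3*c)
s(v) = -8 - 3*v²/2 (s(v) = v + (4 - v - 3*(4 + v²/2)) = v + (4 - v + (-12 - 3*v²/2)) = v + (-8 - v - 3*v²/2) = -8 - 3*v²/2)
s(9 + j(6, 0)) - 419 = (-8 - 3*(9 + (-4 + 6))²/2) - 419 = (-8 - 3*(9 + 2)²/2) - 419 = (-8 - 3/2*11²) - 419 = (-8 - 3/2*121) - 419 = (-8 - 363/2) - 419 = -379/2 - 419 = -1217/2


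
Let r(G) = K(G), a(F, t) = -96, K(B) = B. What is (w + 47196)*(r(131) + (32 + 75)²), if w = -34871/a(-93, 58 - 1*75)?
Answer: 4405887955/8 ≈ 5.5074e+8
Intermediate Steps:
r(G) = G
w = 34871/96 (w = -34871/(-96) = -34871*(-1/96) = 34871/96 ≈ 363.24)
(w + 47196)*(r(131) + (32 + 75)²) = (34871/96 + 47196)*(131 + (32 + 75)²) = 4565687*(131 + 107²)/96 = 4565687*(131 + 11449)/96 = (4565687/96)*11580 = 4405887955/8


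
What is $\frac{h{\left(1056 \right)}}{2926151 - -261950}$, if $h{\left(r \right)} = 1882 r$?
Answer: $\frac{1987392}{3188101} \approx 0.62338$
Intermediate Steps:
$\frac{h{\left(1056 \right)}}{2926151 - -261950} = \frac{1882 \cdot 1056}{2926151 - -261950} = \frac{1987392}{2926151 + 261950} = \frac{1987392}{3188101}$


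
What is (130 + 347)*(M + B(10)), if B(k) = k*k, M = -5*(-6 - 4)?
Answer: 71550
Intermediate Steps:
M = 50 (M = -5*(-10) = 50)
B(k) = k**2
(130 + 347)*(M + B(10)) = (130 + 347)*(50 + 10**2) = 477*(50 + 100) = 477*150 = 71550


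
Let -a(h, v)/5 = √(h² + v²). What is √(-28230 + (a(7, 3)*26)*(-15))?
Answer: √(-28230 + 1950*√58) ≈ 115.67*I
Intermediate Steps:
a(h, v) = -5*√(h² + v²)
√(-28230 + (a(7, 3)*26)*(-15)) = √(-28230 + (-5*√(7² + 3²)*26)*(-15)) = √(-28230 + (-5*√(49 + 9)*26)*(-15)) = √(-28230 + (-5*√58*26)*(-15)) = √(-28230 - 130*√58*(-15)) = √(-28230 + 1950*√58)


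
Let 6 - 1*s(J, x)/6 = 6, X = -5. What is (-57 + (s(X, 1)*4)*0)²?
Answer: 3249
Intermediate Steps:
s(J, x) = 0 (s(J, x) = 36 - 6*6 = 36 - 36 = 0)
(-57 + (s(X, 1)*4)*0)² = (-57 + (0*4)*0)² = (-57 + 0*0)² = (-57 + 0)² = (-57)² = 3249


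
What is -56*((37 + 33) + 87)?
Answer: -8792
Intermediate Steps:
-56*((37 + 33) + 87) = -56*(70 + 87) = -56*157 = -8792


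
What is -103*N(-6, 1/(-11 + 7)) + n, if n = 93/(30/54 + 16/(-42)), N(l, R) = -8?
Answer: 14923/11 ≈ 1356.6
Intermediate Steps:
n = 5859/11 (n = 93/(30*(1/54) + 16*(-1/42)) = 93/(5/9 - 8/21) = 93/(11/63) = 93*(63/11) = 5859/11 ≈ 532.64)
-103*N(-6, 1/(-11 + 7)) + n = -103*(-8) + 5859/11 = 824 + 5859/11 = 14923/11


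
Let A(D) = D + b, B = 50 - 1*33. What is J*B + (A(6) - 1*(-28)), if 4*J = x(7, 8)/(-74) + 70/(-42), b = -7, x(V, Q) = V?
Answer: 17329/888 ≈ 19.515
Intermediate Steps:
B = 17 (B = 50 - 33 = 17)
A(D) = -7 + D (A(D) = D - 7 = -7 + D)
J = -391/888 (J = (7/(-74) + 70/(-42))/4 = (7*(-1/74) + 70*(-1/42))/4 = (-7/74 - 5/3)/4 = (1/4)*(-391/222) = -391/888 ≈ -0.44032)
J*B + (A(6) - 1*(-28)) = -391/888*17 + ((-7 + 6) - 1*(-28)) = -6647/888 + (-1 + 28) = -6647/888 + 27 = 17329/888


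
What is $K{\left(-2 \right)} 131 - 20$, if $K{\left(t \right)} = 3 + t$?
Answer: $111$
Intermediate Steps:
$K{\left(-2 \right)} 131 - 20 = \left(3 - 2\right) 131 - 20 = 1 \cdot 131 - 20 = 131 - 20 = 111$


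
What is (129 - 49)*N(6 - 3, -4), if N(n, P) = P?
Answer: -320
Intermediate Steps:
(129 - 49)*N(6 - 3, -4) = (129 - 49)*(-4) = 80*(-4) = -320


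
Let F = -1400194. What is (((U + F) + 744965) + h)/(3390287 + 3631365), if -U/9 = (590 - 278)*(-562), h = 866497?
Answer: 447341/1755413 ≈ 0.25484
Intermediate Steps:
U = 1578096 (U = -9*(590 - 278)*(-562) = -2808*(-562) = -9*(-175344) = 1578096)
(((U + F) + 744965) + h)/(3390287 + 3631365) = (((1578096 - 1400194) + 744965) + 866497)/(3390287 + 3631365) = ((177902 + 744965) + 866497)/7021652 = (922867 + 866497)*(1/7021652) = 1789364*(1/7021652) = 447341/1755413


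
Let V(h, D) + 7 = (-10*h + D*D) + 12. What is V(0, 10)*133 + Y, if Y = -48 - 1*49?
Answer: 13868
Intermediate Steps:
Y = -97 (Y = -48 - 49 = -97)
V(h, D) = 5 + D² - 10*h (V(h, D) = -7 + ((-10*h + D*D) + 12) = -7 + ((-10*h + D²) + 12) = -7 + ((D² - 10*h) + 12) = -7 + (12 + D² - 10*h) = 5 + D² - 10*h)
V(0, 10)*133 + Y = (5 + 10² - 10*0)*133 - 97 = (5 + 100 + 0)*133 - 97 = 105*133 - 97 = 13965 - 97 = 13868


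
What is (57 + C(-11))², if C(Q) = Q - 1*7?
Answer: 1521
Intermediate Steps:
C(Q) = -7 + Q (C(Q) = Q - 7 = -7 + Q)
(57 + C(-11))² = (57 + (-7 - 11))² = (57 - 18)² = 39² = 1521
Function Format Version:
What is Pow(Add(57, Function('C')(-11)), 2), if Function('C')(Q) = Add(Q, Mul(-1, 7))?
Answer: 1521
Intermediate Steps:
Function('C')(Q) = Add(-7, Q) (Function('C')(Q) = Add(Q, -7) = Add(-7, Q))
Pow(Add(57, Function('C')(-11)), 2) = Pow(Add(57, Add(-7, -11)), 2) = Pow(Add(57, -18), 2) = Pow(39, 2) = 1521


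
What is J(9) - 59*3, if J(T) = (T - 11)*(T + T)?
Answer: -213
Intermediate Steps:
J(T) = 2*T*(-11 + T) (J(T) = (-11 + T)*(2*T) = 2*T*(-11 + T))
J(9) - 59*3 = 2*9*(-11 + 9) - 59*3 = 2*9*(-2) - 177 = -36 - 177 = -213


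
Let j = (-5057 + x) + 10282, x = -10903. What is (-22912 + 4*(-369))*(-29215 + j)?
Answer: 850970484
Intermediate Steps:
j = -5678 (j = (-5057 - 10903) + 10282 = -15960 + 10282 = -5678)
(-22912 + 4*(-369))*(-29215 + j) = (-22912 + 4*(-369))*(-29215 - 5678) = (-22912 - 1476)*(-34893) = -24388*(-34893) = 850970484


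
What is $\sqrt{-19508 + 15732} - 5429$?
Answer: $-5429 + 8 i \sqrt{59} \approx -5429.0 + 61.449 i$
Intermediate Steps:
$\sqrt{-19508 + 15732} - 5429 = \sqrt{-3776} - 5429 = 8 i \sqrt{59} - 5429 = -5429 + 8 i \sqrt{59}$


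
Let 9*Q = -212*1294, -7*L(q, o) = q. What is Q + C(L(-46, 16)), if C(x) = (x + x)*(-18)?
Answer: -1935200/63 ≈ -30717.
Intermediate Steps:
L(q, o) = -q/7
C(x) = -36*x (C(x) = (2*x)*(-18) = -36*x)
Q = -274328/9 (Q = (-212*1294)/9 = (⅑)*(-274328) = -274328/9 ≈ -30481.)
Q + C(L(-46, 16)) = -274328/9 - (-36)*(-46)/7 = -274328/9 - 36*46/7 = -274328/9 - 1656/7 = -1935200/63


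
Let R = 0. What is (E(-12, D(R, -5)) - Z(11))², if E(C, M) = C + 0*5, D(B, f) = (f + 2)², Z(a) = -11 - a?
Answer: 100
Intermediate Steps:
D(B, f) = (2 + f)²
E(C, M) = C (E(C, M) = C + 0 = C)
(E(-12, D(R, -5)) - Z(11))² = (-12 - (-11 - 1*11))² = (-12 - (-11 - 11))² = (-12 - 1*(-22))² = (-12 + 22)² = 10² = 100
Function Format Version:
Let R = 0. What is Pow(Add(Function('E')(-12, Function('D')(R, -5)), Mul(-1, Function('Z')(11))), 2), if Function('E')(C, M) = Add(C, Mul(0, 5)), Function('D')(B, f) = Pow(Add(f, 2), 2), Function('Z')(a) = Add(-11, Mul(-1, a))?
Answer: 100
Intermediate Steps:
Function('D')(B, f) = Pow(Add(2, f), 2)
Function('E')(C, M) = C (Function('E')(C, M) = Add(C, 0) = C)
Pow(Add(Function('E')(-12, Function('D')(R, -5)), Mul(-1, Function('Z')(11))), 2) = Pow(Add(-12, Mul(-1, Add(-11, Mul(-1, 11)))), 2) = Pow(Add(-12, Mul(-1, Add(-11, -11))), 2) = Pow(Add(-12, Mul(-1, -22)), 2) = Pow(Add(-12, 22), 2) = Pow(10, 2) = 100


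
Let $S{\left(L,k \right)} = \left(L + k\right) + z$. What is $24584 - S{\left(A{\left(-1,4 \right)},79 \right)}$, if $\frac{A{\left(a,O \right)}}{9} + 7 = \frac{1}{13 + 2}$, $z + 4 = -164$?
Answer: $\frac{123677}{5} \approx 24735.0$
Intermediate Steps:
$z = -168$ ($z = -4 - 164 = -168$)
$A{\left(a,O \right)} = - \frac{312}{5}$ ($A{\left(a,O \right)} = -63 + \frac{9}{13 + 2} = -63 + \frac{9}{15} = -63 + 9 \cdot \frac{1}{15} = -63 + \frac{3}{5} = - \frac{312}{5}$)
$S{\left(L,k \right)} = -168 + L + k$ ($S{\left(L,k \right)} = \left(L + k\right) - 168 = -168 + L + k$)
$24584 - S{\left(A{\left(-1,4 \right)},79 \right)} = 24584 - \left(-168 - \frac{312}{5} + 79\right) = 24584 - - \frac{757}{5} = 24584 + \frac{757}{5} = \frac{123677}{5}$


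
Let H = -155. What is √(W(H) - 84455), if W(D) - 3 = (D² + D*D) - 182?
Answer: 2*I*√9146 ≈ 191.27*I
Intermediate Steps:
W(D) = -179 + 2*D² (W(D) = 3 + ((D² + D*D) - 182) = 3 + ((D² + D²) - 182) = 3 + (2*D² - 182) = 3 + (-182 + 2*D²) = -179 + 2*D²)
√(W(H) - 84455) = √((-179 + 2*(-155)²) - 84455) = √((-179 + 2*24025) - 84455) = √((-179 + 48050) - 84455) = √(47871 - 84455) = √(-36584) = 2*I*√9146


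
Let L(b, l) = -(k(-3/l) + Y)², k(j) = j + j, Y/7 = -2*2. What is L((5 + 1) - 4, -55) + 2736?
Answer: 5923244/3025 ≈ 1958.1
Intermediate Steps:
Y = -28 (Y = 7*(-2*2) = 7*(-4) = -28)
k(j) = 2*j
L(b, l) = -(-28 - 6/l)² (L(b, l) = -(2*(-3/l) - 28)² = -(-6/l - 28)² = -(-28 - 6/l)²)
L((5 + 1) - 4, -55) + 2736 = -4*(3 + 14*(-55))²/(-55)² + 2736 = -4*1/3025*(3 - 770)² + 2736 = -4*1/3025*(-767)² + 2736 = -4*1/3025*588289 + 2736 = -2353156/3025 + 2736 = 5923244/3025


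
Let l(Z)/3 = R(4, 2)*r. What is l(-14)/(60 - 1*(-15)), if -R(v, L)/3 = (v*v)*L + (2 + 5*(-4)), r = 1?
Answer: -42/25 ≈ -1.6800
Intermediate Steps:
R(v, L) = 54 - 3*L*v² (R(v, L) = -3*((v*v)*L + (2 + 5*(-4))) = -3*(v²*L + (2 - 20)) = -3*(L*v² - 18) = -3*(-18 + L*v²) = 54 - 3*L*v²)
l(Z) = -126 (l(Z) = 3*((54 - 3*2*4²)*1) = 3*((54 - 3*2*16)*1) = 3*((54 - 96)*1) = 3*(-42*1) = 3*(-42) = -126)
l(-14)/(60 - 1*(-15)) = -126/(60 - 1*(-15)) = -126/(60 + 15) = -126/75 = -126*1/75 = -42/25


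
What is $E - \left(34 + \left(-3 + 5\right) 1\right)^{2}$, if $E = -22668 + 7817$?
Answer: $-16147$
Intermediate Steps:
$E = -14851$
$E - \left(34 + \left(-3 + 5\right) 1\right)^{2} = -14851 - \left(34 + \left(-3 + 5\right) 1\right)^{2} = -14851 - \left(34 + 2 \cdot 1\right)^{2} = -14851 - \left(34 + 2\right)^{2} = -14851 - 36^{2} = -14851 - 1296 = -16147$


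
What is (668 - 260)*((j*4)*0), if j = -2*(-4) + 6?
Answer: 0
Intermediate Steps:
j = 14 (j = 8 + 6 = 14)
(668 - 260)*((j*4)*0) = (668 - 260)*((14*4)*0) = 408*(56*0) = 408*0 = 0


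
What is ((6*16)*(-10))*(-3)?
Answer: 2880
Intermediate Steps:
((6*16)*(-10))*(-3) = (96*(-10))*(-3) = -960*(-3) = 2880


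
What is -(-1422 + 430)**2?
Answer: -984064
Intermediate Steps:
-(-1422 + 430)**2 = -1*(-992)**2 = -1*984064 = -984064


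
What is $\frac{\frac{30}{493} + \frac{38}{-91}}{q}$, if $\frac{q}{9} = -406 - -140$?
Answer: $\frac{8002}{53701011} \approx 0.00014901$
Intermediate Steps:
$q = -2394$ ($q = 9 \left(-406 - -140\right) = 9 \left(-406 + 140\right) = 9 \left(-266\right) = -2394$)
$\frac{\frac{30}{493} + \frac{38}{-91}}{q} = \frac{\frac{30}{493} + \frac{38}{-91}}{-2394} = \left(30 \cdot \frac{1}{493} + 38 \left(- \frac{1}{91}\right)\right) \left(- \frac{1}{2394}\right) = \left(\frac{30}{493} - \frac{38}{91}\right) \left(- \frac{1}{2394}\right) = \left(- \frac{16004}{44863}\right) \left(- \frac{1}{2394}\right) = \frac{8002}{53701011}$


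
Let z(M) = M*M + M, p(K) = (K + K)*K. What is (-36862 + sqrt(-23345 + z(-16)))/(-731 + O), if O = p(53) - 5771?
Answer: 18431/442 - I*sqrt(23105)/884 ≈ 41.699 - 0.17195*I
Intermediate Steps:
p(K) = 2*K**2 (p(K) = (2*K)*K = 2*K**2)
z(M) = M + M**2 (z(M) = M**2 + M = M + M**2)
O = -153 (O = 2*53**2 - 5771 = 2*2809 - 5771 = 5618 - 5771 = -153)
(-36862 + sqrt(-23345 + z(-16)))/(-731 + O) = (-36862 + sqrt(-23345 - 16*(1 - 16)))/(-731 - 153) = (-36862 + sqrt(-23345 - 16*(-15)))/(-884) = (-36862 + sqrt(-23345 + 240))*(-1/884) = (-36862 + sqrt(-23105))*(-1/884) = (-36862 + I*sqrt(23105))*(-1/884) = 18431/442 - I*sqrt(23105)/884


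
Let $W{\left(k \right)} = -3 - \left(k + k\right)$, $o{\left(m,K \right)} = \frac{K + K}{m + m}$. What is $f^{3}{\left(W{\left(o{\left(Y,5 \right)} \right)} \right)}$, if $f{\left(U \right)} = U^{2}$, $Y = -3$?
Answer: $\frac{1}{729} \approx 0.0013717$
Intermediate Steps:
$o{\left(m,K \right)} = \frac{K}{m}$ ($o{\left(m,K \right)} = \frac{2 K}{2 m} = 2 K \frac{1}{2 m} = \frac{K}{m}$)
$W{\left(k \right)} = -3 - 2 k$
$f^{3}{\left(W{\left(o{\left(Y,5 \right)} \right)} \right)} = \left(\left(-3 - 2 \frac{5}{-3}\right)^{2}\right)^{3} = \left(\left(-3 - 2 \cdot 5 \left(- \frac{1}{3}\right)\right)^{2}\right)^{3} = \left(\left(-3 - - \frac{10}{3}\right)^{2}\right)^{3} = \left(\left(-3 + \frac{10}{3}\right)^{2}\right)^{3} = \left(\left(\frac{1}{3}\right)^{2}\right)^{3} = \left(\frac{1}{9}\right)^{3} = \frac{1}{729}$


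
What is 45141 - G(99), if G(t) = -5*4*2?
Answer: 45181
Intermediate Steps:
G(t) = -40 (G(t) = -20*2 = -40)
45141 - G(99) = 45141 - 1*(-40) = 45141 + 40 = 45181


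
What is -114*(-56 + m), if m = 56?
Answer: 0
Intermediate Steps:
-114*(-56 + m) = -114*(-56 + 56) = -114*0 = 0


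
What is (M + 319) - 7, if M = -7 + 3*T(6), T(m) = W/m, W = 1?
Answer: 611/2 ≈ 305.50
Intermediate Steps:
T(m) = 1/m
M = -13/2 (M = -7 + 3/6 = -7 + 3*(⅙) = -7 + ½ = -13/2 ≈ -6.5000)
(M + 319) - 7 = (-13/2 + 319) - 7 = 625/2 - 7 = 611/2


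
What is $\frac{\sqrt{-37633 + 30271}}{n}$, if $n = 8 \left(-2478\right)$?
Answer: $- \frac{i \sqrt{818}}{6608} \approx - 0.0043282 i$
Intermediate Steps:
$n = -19824$
$\frac{\sqrt{-37633 + 30271}}{n} = \frac{\sqrt{-37633 + 30271}}{-19824} = \sqrt{-7362} \left(- \frac{1}{19824}\right) = 3 i \sqrt{818} \left(- \frac{1}{19824}\right) = - \frac{i \sqrt{818}}{6608}$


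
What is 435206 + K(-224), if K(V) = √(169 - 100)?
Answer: 435206 + √69 ≈ 4.3521e+5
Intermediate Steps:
K(V) = √69
435206 + K(-224) = 435206 + √69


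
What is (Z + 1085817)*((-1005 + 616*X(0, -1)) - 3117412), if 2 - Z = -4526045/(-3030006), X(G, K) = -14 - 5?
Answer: -10298203133320593149/3030006 ≈ -3.3987e+12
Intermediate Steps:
X(G, K) = -19
Z = 1533967/3030006 (Z = 2 - (-4526045)/(-3030006) = 2 - (-4526045)*(-1)/3030006 = 2 - 1*4526045/3030006 = 2 - 4526045/3030006 = 1533967/3030006 ≈ 0.50626)
(Z + 1085817)*((-1005 + 616*X(0, -1)) - 3117412) = (1533967/3030006 + 1085817)*((-1005 + 616*(-19)) - 3117412) = 3290033558869*((-1005 - 11704) - 3117412)/3030006 = 3290033558869*(-12709 - 3117412)/3030006 = (3290033558869/3030006)*(-3130121) = -10298203133320593149/3030006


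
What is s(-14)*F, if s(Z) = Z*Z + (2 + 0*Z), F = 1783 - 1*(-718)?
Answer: 495198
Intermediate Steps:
F = 2501 (F = 1783 + 718 = 2501)
s(Z) = 2 + Z² (s(Z) = Z² + (2 + 0) = Z² + 2 = 2 + Z²)
s(-14)*F = (2 + (-14)²)*2501 = (2 + 196)*2501 = 198*2501 = 495198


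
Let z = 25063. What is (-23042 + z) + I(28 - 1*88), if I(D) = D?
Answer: 1961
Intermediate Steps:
(-23042 + z) + I(28 - 1*88) = (-23042 + 25063) + (28 - 1*88) = 2021 + (28 - 88) = 2021 - 60 = 1961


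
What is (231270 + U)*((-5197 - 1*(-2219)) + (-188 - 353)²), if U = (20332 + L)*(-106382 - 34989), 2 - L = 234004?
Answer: 8751050652666520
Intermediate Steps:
L = -234002 (L = 2 - 1*234004 = 2 - 234004 = -234002)
U = 30206741570 (U = (20332 - 234002)*(-106382 - 34989) = -213670*(-141371) = 30206741570)
(231270 + U)*((-5197 - 1*(-2219)) + (-188 - 353)²) = (231270 + 30206741570)*((-5197 - 1*(-2219)) + (-188 - 353)²) = 30206972840*((-5197 + 2219) + (-541)²) = 30206972840*(-2978 + 292681) = 30206972840*289703 = 8751050652666520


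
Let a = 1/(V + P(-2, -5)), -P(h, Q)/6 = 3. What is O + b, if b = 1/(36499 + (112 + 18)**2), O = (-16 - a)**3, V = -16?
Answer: -8549340431489/2098794296 ≈ -4073.5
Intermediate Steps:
P(h, Q) = -18 (P(h, Q) = -6*3 = -18)
a = -1/34 (a = 1/(-16 - 18) = 1/(-34) = -1/34 ≈ -0.029412)
O = -160103007/39304 (O = (-16 - 1*(-1/34))**3 = (-16 + 1/34)**3 = (-543/34)**3 = -160103007/39304 ≈ -4073.5)
b = 1/53399 (b = 1/(36499 + 130**2) = 1/(36499 + 16900) = 1/53399 ≈ 1.8727e-5)
O + b = -160103007/39304 + 1/53399 = -8549340431489/2098794296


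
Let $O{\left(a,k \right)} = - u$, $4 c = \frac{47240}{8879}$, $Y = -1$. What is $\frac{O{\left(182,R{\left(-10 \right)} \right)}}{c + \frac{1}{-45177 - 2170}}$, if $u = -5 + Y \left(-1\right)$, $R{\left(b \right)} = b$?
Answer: $\frac{1681576052}{559159191} \approx 3.0073$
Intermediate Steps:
$c = \frac{11810}{8879}$ ($c = \frac{47240 \cdot \frac{1}{8879}}{4} = \frac{1}{4} \cdot \frac{47240}{8879} = \frac{11810}{8879} \approx 1.3301$)
$u = -4$ ($u = -5 - -1 = -5 + 1 = -4$)
$O{\left(a,k \right)} = 4$ ($O{\left(a,k \right)} = \left(-1\right) \left(-4\right) = 4$)
$\frac{O{\left(182,R{\left(-10 \right)} \right)}}{c + \frac{1}{-45177 - 2170}} = \frac{4}{\frac{11810}{8879} + \frac{1}{-45177 - 2170}} = \frac{4}{\frac{11810}{8879} + \frac{1}{-47347}} = \frac{4}{\frac{11810}{8879} - \frac{1}{47347}} = \frac{4}{\frac{559159191}{420394013}} = 4 \cdot \frac{420394013}{559159191} = \frac{1681576052}{559159191}$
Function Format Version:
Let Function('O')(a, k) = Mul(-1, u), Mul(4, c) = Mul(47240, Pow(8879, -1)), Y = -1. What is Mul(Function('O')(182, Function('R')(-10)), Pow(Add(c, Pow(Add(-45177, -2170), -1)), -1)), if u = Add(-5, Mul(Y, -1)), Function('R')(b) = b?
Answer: Rational(1681576052, 559159191) ≈ 3.0073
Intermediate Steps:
c = Rational(11810, 8879) (c = Mul(Rational(1, 4), Mul(47240, Pow(8879, -1))) = Mul(Rational(1, 4), Mul(47240, Rational(1, 8879))) = Mul(Rational(1, 4), Rational(47240, 8879)) = Rational(11810, 8879) ≈ 1.3301)
u = -4 (u = Add(-5, Mul(-1, -1)) = Add(-5, 1) = -4)
Function('O')(a, k) = 4 (Function('O')(a, k) = Mul(-1, -4) = 4)
Mul(Function('O')(182, Function('R')(-10)), Pow(Add(c, Pow(Add(-45177, -2170), -1)), -1)) = Mul(4, Pow(Add(Rational(11810, 8879), Pow(Add(-45177, -2170), -1)), -1)) = Mul(4, Pow(Add(Rational(11810, 8879), Pow(-47347, -1)), -1)) = Mul(4, Pow(Add(Rational(11810, 8879), Rational(-1, 47347)), -1)) = Mul(4, Pow(Rational(559159191, 420394013), -1)) = Mul(4, Rational(420394013, 559159191)) = Rational(1681576052, 559159191)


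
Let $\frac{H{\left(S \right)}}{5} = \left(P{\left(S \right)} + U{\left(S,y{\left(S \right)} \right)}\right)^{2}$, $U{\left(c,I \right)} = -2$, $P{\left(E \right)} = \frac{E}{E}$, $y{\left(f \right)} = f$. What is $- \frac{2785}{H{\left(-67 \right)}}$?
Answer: $-557$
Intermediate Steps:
$P{\left(E \right)} = 1$
$H{\left(S \right)} = 5$ ($H{\left(S \right)} = 5 \left(1 - 2\right)^{2} = 5 \left(-1\right)^{2} = 5 \cdot 1 = 5$)
$- \frac{2785}{H{\left(-67 \right)}} = - \frac{2785}{5} = \left(-2785\right) \frac{1}{5} = -557$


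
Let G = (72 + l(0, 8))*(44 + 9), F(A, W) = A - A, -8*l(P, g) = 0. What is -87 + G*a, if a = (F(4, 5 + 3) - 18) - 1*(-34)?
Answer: 60969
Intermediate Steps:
l(P, g) = 0 (l(P, g) = -1/8*0 = 0)
F(A, W) = 0
G = 3816 (G = (72 + 0)*(44 + 9) = 72*53 = 3816)
a = 16 (a = (0 - 18) - 1*(-34) = -18 + 34 = 16)
-87 + G*a = -87 + 3816*16 = -87 + 61056 = 60969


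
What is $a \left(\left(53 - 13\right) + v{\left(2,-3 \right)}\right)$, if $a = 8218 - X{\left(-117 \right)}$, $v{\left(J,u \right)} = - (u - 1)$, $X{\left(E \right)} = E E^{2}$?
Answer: $70832564$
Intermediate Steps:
$X{\left(E \right)} = E^{3}$
$v{\left(J,u \right)} = 1 - u$ ($v{\left(J,u \right)} = - (-1 + u) = 1 - u$)
$a = 1609831$ ($a = 8218 - \left(-117\right)^{3} = 8218 - -1601613 = 8218 + 1601613 = 1609831$)
$a \left(\left(53 - 13\right) + v{\left(2,-3 \right)}\right) = 1609831 \left(\left(53 - 13\right) + \left(1 - -3\right)\right) = 1609831 \left(40 + \left(1 + 3\right)\right) = 1609831 \left(40 + 4\right) = 1609831 \cdot 44 = 70832564$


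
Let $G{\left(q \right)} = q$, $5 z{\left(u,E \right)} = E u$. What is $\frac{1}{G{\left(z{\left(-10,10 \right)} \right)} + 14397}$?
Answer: $\frac{1}{14377} \approx 6.9556 \cdot 10^{-5}$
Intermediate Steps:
$z{\left(u,E \right)} = \frac{E u}{5}$
$\frac{1}{G{\left(z{\left(-10,10 \right)} \right)} + 14397} = \frac{1}{\frac{1}{5} \cdot 10 \left(-10\right) + 14397} = \frac{1}{-20 + 14397} = \frac{1}{14377}$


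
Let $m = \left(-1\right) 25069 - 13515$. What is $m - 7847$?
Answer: $-46431$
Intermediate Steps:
$m = -38584$ ($m = -25069 - 13515 = -38584$)
$m - 7847 = -38584 - 7847 = -46431$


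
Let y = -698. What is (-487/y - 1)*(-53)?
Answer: 11183/698 ≈ 16.021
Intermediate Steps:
(-487/y - 1)*(-53) = (-487/(-698) - 1)*(-53) = (-487*(-1/698) - 1)*(-53) = (487/698 - 1)*(-53) = -211/698*(-53) = 11183/698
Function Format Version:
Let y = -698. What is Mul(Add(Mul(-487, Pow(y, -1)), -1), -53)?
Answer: Rational(11183, 698) ≈ 16.021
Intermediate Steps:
Mul(Add(Mul(-487, Pow(y, -1)), -1), -53) = Mul(Add(Mul(-487, Pow(-698, -1)), -1), -53) = Mul(Add(Mul(-487, Rational(-1, 698)), -1), -53) = Mul(Add(Rational(487, 698), -1), -53) = Mul(Rational(-211, 698), -53) = Rational(11183, 698)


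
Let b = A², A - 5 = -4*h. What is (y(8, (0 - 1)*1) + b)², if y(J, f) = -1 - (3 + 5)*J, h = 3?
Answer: 256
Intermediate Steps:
y(J, f) = -1 - 8*J
A = -7 (A = 5 - 4*3 = 5 - 12 = -7)
b = 49 (b = (-7)² = 49)
(y(8, (0 - 1)*1) + b)² = ((-1 - 8*8) + 49)² = ((-1 - 64) + 49)² = (-65 + 49)² = (-16)² = 256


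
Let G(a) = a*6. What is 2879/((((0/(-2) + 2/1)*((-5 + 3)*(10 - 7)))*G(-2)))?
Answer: 2879/144 ≈ 19.993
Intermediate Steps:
G(a) = 6*a
2879/((((0/(-2) + 2/1)*((-5 + 3)*(10 - 7)))*G(-2))) = 2879/((((0/(-2) + 2/1)*((-5 + 3)*(10 - 7)))*(6*(-2)))) = 2879/((((0*(-½) + 2*1)*(-2*3))*(-12))) = 2879/((((0 + 2)*(-6))*(-12))) = 2879/(((2*(-6))*(-12))) = 2879/((-12*(-12))) = 2879/144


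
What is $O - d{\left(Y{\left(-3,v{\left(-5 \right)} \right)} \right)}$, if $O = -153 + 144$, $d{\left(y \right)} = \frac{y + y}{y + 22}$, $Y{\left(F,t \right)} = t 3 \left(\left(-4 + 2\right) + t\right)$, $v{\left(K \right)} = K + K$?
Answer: $- \frac{2079}{191} \approx -10.885$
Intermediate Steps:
$v{\left(K \right)} = 2 K$
$Y{\left(F,t \right)} = 3 t \left(-2 + t\right)$
$d{\left(y \right)} = \frac{2 y}{22 + y}$
$O = -9$
$O - d{\left(Y{\left(-3,v{\left(-5 \right)} \right)} \right)} = -9 - \frac{2 \cdot 3 \cdot 2 \left(-5\right) \left(-2 + 2 \left(-5\right)\right)}{22 + 3 \cdot 2 \left(-5\right) \left(-2 + 2 \left(-5\right)\right)} = -9 - \frac{2 \cdot 3 \left(-10\right) \left(-2 - 10\right)}{22 + 3 \left(-10\right) \left(-2 - 10\right)} = -9 - \frac{2 \cdot 3 \left(-10\right) \left(-12\right)}{22 + 3 \left(-10\right) \left(-12\right)} = -9 - 2 \cdot 360 \frac{1}{22 + 360} = -9 - 2 \cdot 360 \cdot \frac{1}{382} = -9 - \frac{360}{191} = - \frac{2079}{191}$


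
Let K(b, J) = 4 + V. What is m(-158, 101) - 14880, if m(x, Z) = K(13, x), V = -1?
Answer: -14877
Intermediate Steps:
K(b, J) = 3 (K(b, J) = 4 - 1 = 3)
m(x, Z) = 3
m(-158, 101) - 14880 = 3 - 14880 = -14877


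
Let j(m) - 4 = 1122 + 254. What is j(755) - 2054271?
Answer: -2052891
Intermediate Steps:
j(m) = 1380 (j(m) = 4 + (1122 + 254) = 4 + 1376 = 1380)
j(755) - 2054271 = 1380 - 2054271 = -2052891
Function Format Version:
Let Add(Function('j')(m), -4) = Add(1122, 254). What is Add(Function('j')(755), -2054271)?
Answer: -2052891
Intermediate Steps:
Function('j')(m) = 1380 (Function('j')(m) = Add(4, Add(1122, 254)) = Add(4, 1376) = 1380)
Add(Function('j')(755), -2054271) = Add(1380, -2054271) = -2052891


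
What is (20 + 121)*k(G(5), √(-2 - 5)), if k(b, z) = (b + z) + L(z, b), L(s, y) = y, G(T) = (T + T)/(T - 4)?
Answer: 2820 + 141*I*√7 ≈ 2820.0 + 373.05*I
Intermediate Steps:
G(T) = 2*T/(-4 + T) (G(T) = (2*T)/(-4 + T) = 2*T/(-4 + T))
k(b, z) = z + 2*b (k(b, z) = (b + z) + b = z + 2*b)
(20 + 121)*k(G(5), √(-2 - 5)) = (20 + 121)*(√(-2 - 5) + 2*(2*5/(-4 + 5))) = 141*(√(-7) + 2*(2*5/1)) = 141*(I*√7 + 2*(2*5*1)) = 141*(I*√7 + 2*10) = 141*(I*√7 + 20) = 141*(20 + I*√7) = 2820 + 141*I*√7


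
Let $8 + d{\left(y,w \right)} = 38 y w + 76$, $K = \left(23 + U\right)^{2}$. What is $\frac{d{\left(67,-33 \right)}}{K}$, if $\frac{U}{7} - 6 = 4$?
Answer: $- \frac{83950}{8649} \approx -9.7063$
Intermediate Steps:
$U = 70$ ($U = 42 + 7 \cdot 4 = 42 + 28 = 70$)
$K = 8649$ ($K = \left(23 + 70\right)^{2} = 93^{2} = 8649$)
$d{\left(y,w \right)} = 68 + 38 w y$ ($d{\left(y,w \right)} = -8 + \left(38 y w + 76\right) = -8 + \left(38 w y + 76\right) = -8 + \left(76 + 38 w y\right) = 68 + 38 w y$)
$\frac{d{\left(67,-33 \right)}}{K} = \frac{68 + 38 \left(-33\right) 67}{8649} = \left(68 - 84018\right) \frac{1}{8649} = \left(-83950\right) \frac{1}{8649} = - \frac{83950}{8649}$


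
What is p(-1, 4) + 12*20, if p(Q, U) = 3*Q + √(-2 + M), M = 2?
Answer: 237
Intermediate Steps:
p(Q, U) = 3*Q (p(Q, U) = 3*Q + √(-2 + 2) = 3*Q + √0 = 3*Q + 0 = 3*Q)
p(-1, 4) + 12*20 = 3*(-1) + 12*20 = -3 + 240 = 237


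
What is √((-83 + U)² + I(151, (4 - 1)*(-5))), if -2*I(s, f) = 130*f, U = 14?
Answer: 2*√1434 ≈ 75.736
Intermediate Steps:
I(s, f) = -65*f
√((-83 + U)² + I(151, (4 - 1)*(-5))) = √((-83 + 14)² - 65*(4 - 1)*(-5)) = √((-69)² - 195*(-5)) = √(4761 - 65*(-15)) = √(4761 + 975) = √5736 = 2*√1434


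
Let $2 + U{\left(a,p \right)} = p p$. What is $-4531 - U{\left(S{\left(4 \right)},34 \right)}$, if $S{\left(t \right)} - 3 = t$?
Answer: $-5685$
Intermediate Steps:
$S{\left(t \right)} = 3 + t$
$U{\left(a,p \right)} = -2 + p^{2}$ ($U{\left(a,p \right)} = -2 + p p = -2 + p^{2}$)
$-4531 - U{\left(S{\left(4 \right)},34 \right)} = -4531 - \left(-2 + 34^{2}\right) = -4531 - \left(-2 + 1156\right) = -4531 - 1154 = -5685$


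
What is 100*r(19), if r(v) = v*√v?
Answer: 1900*√19 ≈ 8281.9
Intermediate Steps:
r(v) = v^(3/2)
100*r(19) = 100*19^(3/2) = 100*(19*√19) = 1900*√19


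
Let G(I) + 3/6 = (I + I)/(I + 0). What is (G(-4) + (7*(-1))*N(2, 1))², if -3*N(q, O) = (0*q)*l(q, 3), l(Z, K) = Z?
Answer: 9/4 ≈ 2.2500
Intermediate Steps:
G(I) = 3/2 (G(I) = -½ + (I + I)/(I + 0) = -½ + (2*I)/I = -½ + 2 = 3/2)
N(q, O) = 0 (N(q, O) = -0*q*q/3 = -0*q = -⅓*0 = 0)
(G(-4) + (7*(-1))*N(2, 1))² = (3/2 + (7*(-1))*0)² = (3/2 - 7*0)² = (3/2 + 0)² = (3/2)² = 9/4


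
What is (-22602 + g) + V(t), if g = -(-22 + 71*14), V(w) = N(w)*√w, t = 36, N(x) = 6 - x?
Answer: -23754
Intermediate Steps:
V(w) = √w*(6 - w) (V(w) = (6 - w)*√w = √w*(6 - w))
g = -972 (g = -(-22 + 994) = -1*972 = -972)
(-22602 + g) + V(t) = (-22602 - 972) + √36*(6 - 1*36) = -23574 + 6*(6 - 36) = -23574 + 6*(-30) = -23574 - 180 = -23754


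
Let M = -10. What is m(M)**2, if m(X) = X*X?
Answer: 10000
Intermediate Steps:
m(X) = X**2
m(M)**2 = ((-10)**2)**2 = 100**2 = 10000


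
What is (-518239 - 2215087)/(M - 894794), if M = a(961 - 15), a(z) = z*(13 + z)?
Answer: -1366663/6210 ≈ -220.07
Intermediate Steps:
M = 907214 (M = (961 - 15)*(13 + (961 - 15)) = 946*(13 + 946) = 946*959 = 907214)
(-518239 - 2215087)/(M - 894794) = (-518239 - 2215087)/(907214 - 894794) = -2733326/12420 = -2733326*1/12420 = -1366663/6210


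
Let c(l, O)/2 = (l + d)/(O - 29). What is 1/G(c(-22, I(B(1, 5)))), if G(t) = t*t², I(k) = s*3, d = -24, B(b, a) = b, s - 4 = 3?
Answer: 8/12167 ≈ 0.00065752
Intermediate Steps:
s = 7 (s = 4 + 3 = 7)
I(k) = 21 (I(k) = 7*3 = 21)
c(l, O) = 2*(-24 + l)/(-29 + O) (c(l, O) = 2*((l - 24)/(O - 29)) = 2*((-24 + l)/(-29 + O)) = 2*(-24 + l)/(-29 + O))
G(t) = t³
1/G(c(-22, I(B(1, 5)))) = 1/((2*(-24 - 22)/(-29 + 21))³) = 1/((2*(-46)/(-8))³) = 1/((2*(-⅛)*(-46))³) = 1/((23/2)³) = 1/(12167/8) = 8/12167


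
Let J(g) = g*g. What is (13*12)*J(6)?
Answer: 5616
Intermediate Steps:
J(g) = g²
(13*12)*J(6) = (13*12)*6² = 156*36 = 5616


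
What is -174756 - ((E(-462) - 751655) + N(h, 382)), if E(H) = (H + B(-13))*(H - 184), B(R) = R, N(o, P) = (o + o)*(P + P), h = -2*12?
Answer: 306721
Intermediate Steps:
h = -24
N(o, P) = 4*P*o (N(o, P) = (2*o)*(2*P) = 4*P*o)
E(H) = (-184 + H)*(-13 + H) (E(H) = (H - 13)*(H - 184) = (-13 + H)*(-184 + H) = (-184 + H)*(-13 + H))
-174756 - ((E(-462) - 751655) + N(h, 382)) = -174756 - (((2392 + (-462)**2 - 197*(-462)) - 751655) + 4*382*(-24)) = -174756 - (((2392 + 213444 + 91014) - 751655) - 36672) = -174756 - ((306850 - 751655) - 36672) = -174756 - (-444805 - 36672) = -174756 - 1*(-481477) = -174756 + 481477 = 306721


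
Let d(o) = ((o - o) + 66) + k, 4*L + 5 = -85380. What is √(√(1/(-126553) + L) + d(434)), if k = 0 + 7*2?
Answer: √(5125011778880 + 253106*I*√1367497284067677)/253106 ≈ 11.103 + 6.5792*I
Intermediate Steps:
L = -85385/4 (L = -5/4 + (¼)*(-85380) = -5/4 - 21345 = -85385/4 ≈ -21346.)
k = 14 (k = 0 + 14 = 14)
d(o) = 80 (d(o) = ((o - o) + 66) + 14 = (0 + 66) + 14 = 66 + 14 = 80)
√(√(1/(-126553) + L) + d(434)) = √(√(1/(-126553) - 85385/4) + 80) = √(√(-1/126553 - 85385/4) + 80) = √(√(-10805727909/506212) + 80) = √(I*√1367497284067677/253106 + 80) = √(80 + I*√1367497284067677/253106)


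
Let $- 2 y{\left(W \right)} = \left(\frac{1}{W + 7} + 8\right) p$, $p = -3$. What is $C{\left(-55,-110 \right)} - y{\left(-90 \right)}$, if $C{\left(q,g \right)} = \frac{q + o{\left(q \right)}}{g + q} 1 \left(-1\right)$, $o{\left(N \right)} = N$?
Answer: $- \frac{6299}{498} \approx -12.649$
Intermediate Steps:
$C{\left(q,g \right)} = - \frac{2 q}{g + q}$ ($C{\left(q,g \right)} = \frac{q + q}{g + q} 1 \left(-1\right) = \frac{2 q}{g + q} 1 \left(-1\right) = \frac{2 q}{g + q} \left(-1\right) = - \frac{2 q}{g + q}$)
$y{\left(W \right)} = 12 + \frac{3}{2 \left(7 + W\right)}$ ($y{\left(W \right)} = - \frac{\left(\frac{1}{W + 7} + 8\right) \left(-3\right)}{2} = - \frac{\left(\frac{1}{7 + W} + 8\right) \left(-3\right)}{2} = - \frac{\left(8 + \frac{1}{7 + W}\right) \left(-3\right)}{2} = - \frac{-24 - \frac{3}{7 + W}}{2} = 12 + \frac{3}{2 \left(7 + W\right)}$)
$C{\left(-55,-110 \right)} - y{\left(-90 \right)} = \left(-2\right) \left(-55\right) \frac{1}{-110 - 55} - \frac{3 \left(57 + 8 \left(-90\right)\right)}{2 \left(7 - 90\right)} = \left(-2\right) \left(-55\right) \frac{1}{-165} - \frac{3 \left(57 - 720\right)}{2 \left(-83\right)} = \left(-2\right) \left(-55\right) \left(- \frac{1}{165}\right) - \frac{3}{2} \left(- \frac{1}{83}\right) \left(-663\right) = - \frac{2}{3} - \frac{1989}{166} = - \frac{6299}{498}$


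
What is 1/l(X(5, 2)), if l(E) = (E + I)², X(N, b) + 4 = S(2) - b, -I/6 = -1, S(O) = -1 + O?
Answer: 1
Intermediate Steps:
I = 6 (I = -6*(-1) = 6)
X(N, b) = -3 - b (X(N, b) = -4 + ((-1 + 2) - b) = -4 + (1 - b) = -3 - b)
l(E) = (6 + E)² (l(E) = (E + 6)² = (6 + E)²)
1/l(X(5, 2)) = 1/((6 + (-3 - 1*2))²) = 1/((6 + (-3 - 2))²) = 1/((6 - 5)²) = 1/(1²) = 1/1 = 1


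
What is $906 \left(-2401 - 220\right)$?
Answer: $-2374626$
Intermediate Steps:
$906 \left(-2401 - 220\right) = 906 \left(-2621\right) = -2374626$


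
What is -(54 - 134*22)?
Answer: 2894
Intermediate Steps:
-(54 - 134*22) = -(54 - 2948) = -1*(-2894) = 2894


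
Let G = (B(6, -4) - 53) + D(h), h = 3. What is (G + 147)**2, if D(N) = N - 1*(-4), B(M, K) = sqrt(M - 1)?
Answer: (101 + sqrt(5))**2 ≈ 10658.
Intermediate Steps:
B(M, K) = sqrt(-1 + M)
D(N) = 4 + N (D(N) = N + 4 = 4 + N)
G = -46 + sqrt(5) (G = (sqrt(-1 + 6) - 53) + (4 + 3) = (sqrt(5) - 53) + 7 = (-53 + sqrt(5)) + 7 = -46 + sqrt(5) ≈ -43.764)
(G + 147)**2 = ((-46 + sqrt(5)) + 147)**2 = (101 + sqrt(5))**2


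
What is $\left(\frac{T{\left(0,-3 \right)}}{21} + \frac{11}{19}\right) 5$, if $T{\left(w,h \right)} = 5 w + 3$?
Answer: $\frac{480}{133} \approx 3.609$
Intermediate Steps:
$T{\left(w,h \right)} = 3 + 5 w$
$\left(\frac{T{\left(0,-3 \right)}}{21} + \frac{11}{19}\right) 5 = \left(\frac{3 + 5 \cdot 0}{21} + \frac{11}{19}\right) 5 = \left(\left(3 + 0\right) \frac{1}{21} + 11 \cdot \frac{1}{19}\right) 5 = \left(3 \cdot \frac{1}{21} + \frac{11}{19}\right) 5 = \left(\frac{1}{7} + \frac{11}{19}\right) 5 = \frac{96}{133} \cdot 5 = \frac{480}{133}$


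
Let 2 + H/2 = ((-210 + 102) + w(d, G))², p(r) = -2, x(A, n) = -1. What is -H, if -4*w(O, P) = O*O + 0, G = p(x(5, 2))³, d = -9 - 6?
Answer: -431617/8 ≈ -53952.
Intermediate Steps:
d = -15
G = -8 (G = (-2)³ = -8)
w(O, P) = -O²/4 (w(O, P) = -(O*O + 0)/4 = -(O² + 0)/4 = -O²/4)
H = 431617/8 (H = -4 + 2*((-210 + 102) - ¼*(-15)²)² = -4 + 2*(-108 - ¼*225)² = -4 + 2*(-108 - 225/4)² = -4 + 2*(-657/4)² = -4 + 2*(431649/16) = -4 + 431649/8 = 431617/8 ≈ 53952.)
-H = -1*431617/8 = -431617/8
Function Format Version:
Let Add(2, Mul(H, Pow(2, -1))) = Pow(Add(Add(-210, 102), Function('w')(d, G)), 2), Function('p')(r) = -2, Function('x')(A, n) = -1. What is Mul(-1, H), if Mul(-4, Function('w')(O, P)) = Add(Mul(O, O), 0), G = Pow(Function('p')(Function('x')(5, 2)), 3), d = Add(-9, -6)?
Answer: Rational(-431617, 8) ≈ -53952.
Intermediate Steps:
d = -15
G = -8 (G = Pow(-2, 3) = -8)
Function('w')(O, P) = Mul(Rational(-1, 4), Pow(O, 2)) (Function('w')(O, P) = Mul(Rational(-1, 4), Add(Mul(O, O), 0)) = Mul(Rational(-1, 4), Add(Pow(O, 2), 0)) = Mul(Rational(-1, 4), Pow(O, 2)))
H = Rational(431617, 8) (H = Add(-4, Mul(2, Pow(Add(Add(-210, 102), Mul(Rational(-1, 4), Pow(-15, 2))), 2))) = Add(-4, Mul(2, Pow(Add(-108, Mul(Rational(-1, 4), 225)), 2))) = Add(-4, Mul(2, Pow(Add(-108, Rational(-225, 4)), 2))) = Add(-4, Mul(2, Pow(Rational(-657, 4), 2))) = Add(-4, Mul(2, Rational(431649, 16))) = Add(-4, Rational(431649, 8)) = Rational(431617, 8) ≈ 53952.)
Mul(-1, H) = Mul(-1, Rational(431617, 8)) = Rational(-431617, 8)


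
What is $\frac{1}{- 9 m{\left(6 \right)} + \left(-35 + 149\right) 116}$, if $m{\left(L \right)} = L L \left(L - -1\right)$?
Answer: $\frac{1}{10956} \approx 9.1274 \cdot 10^{-5}$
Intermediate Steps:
$m{\left(L \right)} = L^{2} \left(1 + L\right)$ ($m{\left(L \right)} = L^{2} \left(L + 1\right) = L^{2} \left(1 + L\right)$)
$\frac{1}{- 9 m{\left(6 \right)} + \left(-35 + 149\right) 116} = \frac{1}{- 9 \cdot 6^{2} \left(1 + 6\right) + \left(-35 + 149\right) 116} = \frac{1}{- 9 \cdot 36 \cdot 7 + 114 \cdot 116} = \frac{1}{\left(-9\right) 252 + 13224} = \frac{1}{-2268 + 13224} = \frac{1}{10956}$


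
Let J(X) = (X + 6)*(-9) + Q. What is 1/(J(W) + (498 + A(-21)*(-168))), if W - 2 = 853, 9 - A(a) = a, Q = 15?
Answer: -1/12276 ≈ -8.1460e-5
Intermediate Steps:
A(a) = 9 - a
W = 855 (W = 2 + 853 = 855)
J(X) = -39 - 9*X (J(X) = (X + 6)*(-9) + 15 = (6 + X)*(-9) + 15 = (-54 - 9*X) + 15 = -39 - 9*X)
1/(J(W) + (498 + A(-21)*(-168))) = 1/((-39 - 9*855) + (498 + (9 - 1*(-21))*(-168))) = 1/((-39 - 7695) + (498 + (9 + 21)*(-168))) = 1/(-7734 + (498 + 30*(-168))) = 1/(-7734 + (498 - 5040)) = 1/(-7734 - 4542) = 1/(-12276) = -1/12276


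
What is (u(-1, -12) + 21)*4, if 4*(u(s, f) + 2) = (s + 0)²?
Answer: 77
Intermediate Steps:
u(s, f) = -2 + s²/4 (u(s, f) = -2 + (s + 0)²/4 = -2 + s²/4)
(u(-1, -12) + 21)*4 = ((-2 + (¼)*(-1)²) + 21)*4 = ((-2 + (¼)*1) + 21)*4 = ((-2 + ¼) + 21)*4 = (-7/4 + 21)*4 = (77/4)*4 = 77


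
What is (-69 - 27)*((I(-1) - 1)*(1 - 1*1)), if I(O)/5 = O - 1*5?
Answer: 0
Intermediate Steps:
I(O) = -25 + 5*O (I(O) = 5*(O - 1*5) = 5*(O - 5) = 5*(-5 + O) = -25 + 5*O)
(-69 - 27)*((I(-1) - 1)*(1 - 1*1)) = (-69 - 27)*(((-25 + 5*(-1)) - 1)*(1 - 1*1)) = -96*((-25 - 5) - 1)*(1 - 1) = -96*(-30 - 1)*0 = -(-2976)*0 = -96*0 = 0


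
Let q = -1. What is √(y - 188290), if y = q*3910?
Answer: 310*I*√2 ≈ 438.41*I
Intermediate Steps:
y = -3910 (y = -1*3910 = -3910)
√(y - 188290) = √(-3910 - 188290) = √(-192200) = 310*I*√2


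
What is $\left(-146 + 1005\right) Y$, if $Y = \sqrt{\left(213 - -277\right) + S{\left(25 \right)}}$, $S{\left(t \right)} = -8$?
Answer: $859 \sqrt{482} \approx 18859.0$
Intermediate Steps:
$Y = \sqrt{482}$ ($Y = \sqrt{\left(213 - -277\right) - 8} = \sqrt{\left(213 + 277\right) - 8} = \sqrt{490 - 8} = \sqrt{482} \approx 21.954$)
$\left(-146 + 1005\right) Y = \left(-146 + 1005\right) \sqrt{482} = 859 \sqrt{482}$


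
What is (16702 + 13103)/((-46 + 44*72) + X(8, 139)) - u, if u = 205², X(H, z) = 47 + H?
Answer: -44494540/1059 ≈ -42016.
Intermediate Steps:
u = 42025
(16702 + 13103)/((-46 + 44*72) + X(8, 139)) - u = (16702 + 13103)/((-46 + 44*72) + (47 + 8)) - 1*42025 = 29805/((-46 + 3168) + 55) - 42025 = 29805/(3122 + 55) - 42025 = 29805/3177 - 42025 = 29805*(1/3177) - 42025 = 9935/1059 - 42025 = -44494540/1059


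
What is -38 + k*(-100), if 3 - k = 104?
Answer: 10062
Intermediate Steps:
k = -101 (k = 3 - 1*104 = 3 - 104 = -101)
-38 + k*(-100) = -38 - 101*(-100) = -38 + 10100 = 10062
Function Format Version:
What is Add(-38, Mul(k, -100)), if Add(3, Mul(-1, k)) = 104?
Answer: 10062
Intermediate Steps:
k = -101 (k = Add(3, Mul(-1, 104)) = Add(3, -104) = -101)
Add(-38, Mul(k, -100)) = Add(-38, Mul(-101, -100)) = Add(-38, 10100) = 10062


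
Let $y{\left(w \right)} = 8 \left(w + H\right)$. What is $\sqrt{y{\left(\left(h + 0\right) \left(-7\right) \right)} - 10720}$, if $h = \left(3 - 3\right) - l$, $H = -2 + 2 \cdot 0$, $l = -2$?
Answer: $4 i \sqrt{678} \approx 104.15 i$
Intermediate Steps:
$H = -2$ ($H = -2 + 0 = -2$)
$h = 2$ ($h = \left(3 - 3\right) - -2 = \left(3 - 3\right) + 2 = 0 + 2 = 2$)
$y{\left(w \right)} = -16 + 8 w$ ($y{\left(w \right)} = 8 \left(w - 2\right) = 8 \left(-2 + w\right) = -16 + 8 w$)
$\sqrt{y{\left(\left(h + 0\right) \left(-7\right) \right)} - 10720} = \sqrt{\left(-16 + 8 \left(2 + 0\right) \left(-7\right)\right) - 10720} = \sqrt{\left(-16 + 8 \cdot 2 \left(-7\right)\right) - 10720} = \sqrt{\left(-16 + 8 \left(-14\right)\right) - 10720} = \sqrt{\left(-16 - 112\right) - 10720} = \sqrt{-128 - 10720} = \sqrt{-10848} = 4 i \sqrt{678}$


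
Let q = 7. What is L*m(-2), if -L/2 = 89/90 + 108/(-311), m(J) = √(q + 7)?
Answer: -17959*√14/13995 ≈ -4.8015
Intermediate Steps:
m(J) = √14 (m(J) = √(7 + 7) = √14)
L = -17959/13995 (L = -2*(89/90 + 108/(-311)) = -2*(89*(1/90) + 108*(-1/311)) = -2*(89/90 - 108/311) = -2*17959/27990 = -17959/13995 ≈ -1.2832)
L*m(-2) = -17959*√14/13995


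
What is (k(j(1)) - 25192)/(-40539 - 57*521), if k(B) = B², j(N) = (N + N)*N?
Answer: 2099/5853 ≈ 0.35862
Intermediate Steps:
j(N) = 2*N² (j(N) = (2*N)*N = 2*N²)
(k(j(1)) - 25192)/(-40539 - 57*521) = ((2*1²)² - 25192)/(-40539 - 57*521) = ((2*1)² - 25192)/(-40539 - 29697) = (2² - 25192)/(-70236) = (4 - 25192)*(-1/70236) = -25188*(-1/70236) = 2099/5853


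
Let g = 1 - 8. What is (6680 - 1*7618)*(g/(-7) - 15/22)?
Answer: -3283/11 ≈ -298.45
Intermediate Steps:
g = -7
(6680 - 1*7618)*(g/(-7) - 15/22) = (6680 - 1*7618)*(-7/(-7) - 15/22) = (6680 - 7618)*(-7*(-1/7) - 15*1/22) = -938*(1 - 15/22) = -938*7/22 = -3283/11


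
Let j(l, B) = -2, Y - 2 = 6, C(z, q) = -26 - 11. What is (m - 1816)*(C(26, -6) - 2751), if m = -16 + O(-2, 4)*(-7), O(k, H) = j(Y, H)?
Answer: 5068584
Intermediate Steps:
C(z, q) = -37
Y = 8 (Y = 2 + 6 = 8)
O(k, H) = -2
m = -2 (m = -16 - 2*(-7) = -16 + 14 = -2)
(m - 1816)*(C(26, -6) - 2751) = (-2 - 1816)*(-37 - 2751) = -1818*(-2788) = 5068584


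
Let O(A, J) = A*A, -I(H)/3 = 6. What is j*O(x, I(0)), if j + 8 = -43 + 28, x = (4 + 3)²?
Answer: -55223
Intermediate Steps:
I(H) = -18 (I(H) = -3*6 = -18)
x = 49 (x = 7² = 49)
O(A, J) = A²
j = -23 (j = -8 + (-43 + 28) = -8 - 15 = -23)
j*O(x, I(0)) = -23*49² = -23*2401 = -55223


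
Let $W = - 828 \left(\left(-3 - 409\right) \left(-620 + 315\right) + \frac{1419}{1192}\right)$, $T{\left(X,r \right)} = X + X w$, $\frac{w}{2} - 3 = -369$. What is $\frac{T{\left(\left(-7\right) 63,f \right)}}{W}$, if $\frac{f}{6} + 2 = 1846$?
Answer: $- \frac{627886}{202654541} \approx -0.0030983$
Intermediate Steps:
$w = -732$ ($w = 6 + 2 \left(-369\right) = 6 - 738 = -732$)
$f = 11064$ ($f = -12 + 6 \cdot 1846 = -12 + 11076 = 11064$)
$T{\left(X,r \right)} = - 731 X$ ($T{\left(X,r \right)} = X + X \left(-732\right) = X - 732 X = - 731 X$)
$W = - \frac{31006144773}{298}$ ($W = - 828 \left(\left(-412\right) \left(-305\right) + 1419 \cdot \frac{1}{1192}\right) = - 828 \left(125660 + \frac{1419}{1192}\right) = \left(-828\right) \frac{149788139}{1192} = - \frac{31006144773}{298} \approx -1.0405 \cdot 10^{8}$)
$\frac{T{\left(\left(-7\right) 63,f \right)}}{W} = \frac{\left(-731\right) \left(\left(-7\right) 63\right)}{- \frac{31006144773}{298}} = \left(-731\right) \left(-441\right) \left(- \frac{298}{31006144773}\right) = 322371 \left(- \frac{298}{31006144773}\right) = - \frac{627886}{202654541}$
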